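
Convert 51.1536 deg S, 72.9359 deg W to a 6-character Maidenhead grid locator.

Shift to the Maidenhead origin (180°W, 90°S): lon 107.0641, lat 38.8464.
Field (20°×10°, letters A–R): 107.0641/20 → 5 → F, 38.8464/10 → 3 → D; chars FD.
Square (2°×1°, digits 0–9): 7.0641/2 → 3, 8.8464/1 → 8; chars 38.
Subsquare (5′×2.5′, letters a–x): 1.0641/0.0833333 → 12 → m, 0.8464/0.0416667 → 20 → u; chars mu.

FD38mu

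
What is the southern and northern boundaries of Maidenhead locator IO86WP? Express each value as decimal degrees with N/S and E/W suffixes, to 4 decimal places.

56.6250° N, 56.6667° N

Field I=8, O=14: +8·20° lon, +14·10° lat → SW at lon -20°, lat 50°.
Square 8, 6: +8·2° lon, +6·1° lat → SW at lon -4°, lat 56°.
Subsquare w=22, p=15: +22·0.0833333° lon, +15·0.0416667° lat → SW at lon -2.16667°, lat 56.625°.
Cell spans 0.0833333° lon × 0.0416667° lat.
south 56.6250° N, north 56.6667° N.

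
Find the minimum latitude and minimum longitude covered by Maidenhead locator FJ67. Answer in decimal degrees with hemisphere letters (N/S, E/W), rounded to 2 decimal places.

7.00° N, 68.00° W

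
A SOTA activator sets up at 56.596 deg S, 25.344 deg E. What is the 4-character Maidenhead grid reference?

Add 180° to longitude and 90° to latitude: 205.34, 33.40.
Field (20°×10°, letters A–R): 205.34/20 → 10 → K, 33.40/10 → 3 → D; chars KD.
Square (2°×1°, digits 0–9): 5.34/2 → 2, 3.40/1 → 3; chars 23.

KD23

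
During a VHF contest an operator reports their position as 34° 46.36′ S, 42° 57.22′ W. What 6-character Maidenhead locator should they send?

Shift to the Maidenhead origin (180°W, 90°S): lon 137.0463, lat 55.2273.
Field: lon ⌊137.0463/20⌋ = 6 → G; lat ⌊55.2273/10⌋ = 5 → F.
Square: lon ⌊17.0463/2⌋ = 8; lat ⌊5.2273/1⌋ = 5.
Subsquare: lon ⌊1.0463/0.0833333⌋ = 12 → m; lat ⌊0.2273/0.0416667⌋ = 5 → f.

GF85mf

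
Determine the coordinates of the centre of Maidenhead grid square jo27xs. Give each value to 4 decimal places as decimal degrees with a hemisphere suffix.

Field J=9, O=14: +9·20° lon, +14·10° lat → SW at lon 0°, lat 50°.
Square 2, 7: +2·2° lon, +7·1° lat → SW at lon 4°, lat 57°.
Subsquare x=23, s=18: +23·0.0833333° lon, +18·0.0416667° lat → SW at lon 5.91667°, lat 57.75°.
Cell spans 0.0833333° lon × 0.0416667° lat. Centre is SW corner plus half of each.
latitude 57.7708° N, longitude 5.9583° E.

57.7708° N, 5.9583° E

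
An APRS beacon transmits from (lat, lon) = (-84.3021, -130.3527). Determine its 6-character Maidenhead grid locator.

Shift to the Maidenhead origin (180°W, 90°S): lon 49.6473, lat 5.6979.
Field (20°×10°, letters A–R): lon ⌊49.6473/20⌋ = 2 → C; lat ⌊5.6979/10⌋ = 0 → A.
Square (2°×1°, digits 0–9): lon ⌊9.6473/2⌋ = 4; lat ⌊5.6979/1⌋ = 5.
Subsquare (5′×2.5′, letters a–x): lon ⌊1.6473/0.0833333⌋ = 19 → t; lat ⌊0.6979/0.0416667⌋ = 16 → q.

CA45tq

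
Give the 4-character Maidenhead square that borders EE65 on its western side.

Longitude square 6; −1 → 5.
The latitude characters are unchanged.

EE55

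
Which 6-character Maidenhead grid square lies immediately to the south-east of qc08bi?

Longitude subsquare b = 1; +1 → 2 = c.
Latitude subsquare i = 8; −1 → 7 = h.

QC08ch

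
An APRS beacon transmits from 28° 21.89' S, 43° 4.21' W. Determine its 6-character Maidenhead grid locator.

Shift to the Maidenhead origin (180°W, 90°S): lon 136.9298, lat 61.6352.
Field: lon ⌊136.9298/20⌋ = 6 → G; lat ⌊61.6352/10⌋ = 6 → G.
Square: lon ⌊16.9298/2⌋ = 8; lat ⌊1.6352/1⌋ = 1.
Subsquare: lon ⌊0.9298/0.0833333⌋ = 11 → l; lat ⌊0.6352/0.0416667⌋ = 15 → p.

GG81lp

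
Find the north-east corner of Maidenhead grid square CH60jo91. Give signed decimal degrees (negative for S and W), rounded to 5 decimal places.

Field C=2, H=7: +2·20° lon, +7·10° lat → SW at lon -140°, lat -20°.
Square 6, 0: +6·2° lon, +0·1° lat → SW at lon -128°, lat -20°.
Subsquare j=9, o=14: +9·0.0833333° lon, +14·0.0416667° lat → SW at lon -127.25°, lat -19.4167°.
Extended square 9, 1: +9·0.00833333° lon, +1·0.00416667° lat → SW at lon -127.175°, lat -19.4125°.
Cell spans 0.00833333° lon × 0.00416667° lat. NE corner is SW corner plus one full cell.
latitude -19.40833, longitude -127.16667.

-19.40833, -127.16667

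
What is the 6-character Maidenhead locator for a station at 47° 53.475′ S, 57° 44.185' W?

GE12dc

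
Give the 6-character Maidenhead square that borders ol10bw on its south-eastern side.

Longitude subsquare b = 1; +1 → 2 = c.
Latitude subsquare w = 22; −1 → 21 = v.

OL10cv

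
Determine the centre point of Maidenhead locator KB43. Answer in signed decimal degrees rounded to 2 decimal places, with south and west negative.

-76.50, 29.00

Field K=10, B=1: +10·20° lon, +1·10° lat → SW at lon 20°, lat -80°.
Square 4, 3: +4·2° lon, +3·1° lat → SW at lon 28°, lat -77°.
Cell spans 2° lon × 1° lat. Centre is SW corner plus half of each.
latitude -76.50, longitude 29.00.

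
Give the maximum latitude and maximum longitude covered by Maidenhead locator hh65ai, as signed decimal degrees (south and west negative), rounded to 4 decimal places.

Field H=7, H=7: +7·20° lon, +7·10° lat → SW at lon -40°, lat -20°.
Square 6, 5: +6·2° lon, +5·1° lat → SW at lon -28°, lat -15°.
Subsquare a=0, i=8: +0·0.0833333° lon, +8·0.0416667° lat → SW at lon -28°, lat -14.6667°.
Cell spans 0.0833333° lon × 0.0416667° lat. NE corner is SW corner plus one full cell.
latitude -14.6250, longitude -27.9167.

-14.6250, -27.9167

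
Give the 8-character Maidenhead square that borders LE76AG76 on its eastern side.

LE76ag86

Longitude extended square 7; +1 → 8.
The latitude characters are unchanged.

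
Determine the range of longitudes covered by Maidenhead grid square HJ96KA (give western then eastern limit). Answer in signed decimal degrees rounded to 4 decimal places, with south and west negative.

-21.1667, -21.0833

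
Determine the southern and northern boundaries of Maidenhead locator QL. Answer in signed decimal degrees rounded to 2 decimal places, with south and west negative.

Field Q=16, L=11: +16·20° lon, +11·10° lat → SW at lon 140°, lat 20°.
Cell spans 20° lon × 10° lat.
south 20.00, north 30.00.

20.00, 30.00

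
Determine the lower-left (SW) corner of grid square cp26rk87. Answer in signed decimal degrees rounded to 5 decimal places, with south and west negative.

Field C=2, P=15: +2·20° lon, +15·10° lat → SW at lon -140°, lat 60°.
Square 2, 6: +2·2° lon, +6·1° lat → SW at lon -136°, lat 66°.
Subsquare r=17, k=10: +17·0.0833333° lon, +10·0.0416667° lat → SW at lon -134.583°, lat 66.4167°.
Extended square 8, 7: +8·0.00833333° lon, +7·0.00416667° lat → SW at lon -134.517°, lat 66.4458°.
latitude 66.44583, longitude -134.51667.

66.44583, -134.51667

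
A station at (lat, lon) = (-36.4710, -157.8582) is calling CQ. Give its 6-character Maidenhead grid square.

Offset from 180°W / 90°S: lon 22.1418°, lat 53.5290°.
Field: lon ⌊22.1418/20⌋ = 1 → B; lat ⌊53.5290/10⌋ = 5 → F.
Square: lon ⌊2.1418/2⌋ = 1; lat ⌊3.5290/1⌋ = 3.
Subsquare: lon ⌊0.1418/0.0833333⌋ = 1 → b; lat ⌊0.5290/0.0416667⌋ = 12 → m.

BF13bm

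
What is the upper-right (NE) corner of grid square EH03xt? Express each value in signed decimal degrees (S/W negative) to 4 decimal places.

-16.1667, -98.0000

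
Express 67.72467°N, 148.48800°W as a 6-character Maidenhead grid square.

Add 180° to longitude and 90° to latitude: 31.5120, 157.7247.
Field: lon ⌊31.5120/20⌋ = 1 → B; lat ⌊157.7247/10⌋ = 15 → P.
Square: lon ⌊11.5120/2⌋ = 5; lat ⌊7.7247/1⌋ = 7.
Subsquare: lon ⌊1.5120/0.0833333⌋ = 18 → s; lat ⌊0.7247/0.0416667⌋ = 17 → r.

BP57sr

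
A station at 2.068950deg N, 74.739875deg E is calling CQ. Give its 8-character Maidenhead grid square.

Shift to the Maidenhead origin (180°W, 90°S): lon 254.73987, lat 92.06895.
Field: lon ⌊254.73987/20⌋ = 12 → M; lat ⌊92.06895/10⌋ = 9 → J.
Square: lon ⌊14.73987/2⌋ = 7; lat ⌊2.06895/1⌋ = 2.
Subsquare: lon ⌊0.73987/0.0833333⌋ = 8 → i; lat ⌊0.06895/0.0416667⌋ = 1 → b.
Extended square: lon ⌊0.07321/0.00833333⌋ = 8; lat ⌊0.02728/0.00416667⌋ = 6.

MJ72ib86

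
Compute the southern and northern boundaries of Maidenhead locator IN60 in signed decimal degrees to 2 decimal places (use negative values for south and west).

Field I=8, N=13: +8·20° lon, +13·10° lat → SW at lon -20°, lat 40°.
Square 6, 0: +6·2° lon, +0·1° lat → SW at lon -8°, lat 40°.
Cell spans 2° lon × 1° lat.
south 40.00, north 41.00.

40.00, 41.00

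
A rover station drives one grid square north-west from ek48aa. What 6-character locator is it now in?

Longitude subsquare a = 0; −1 → -1, wraps to 23 = x, carry into square.
Longitude square 4; −1 → 3.
Latitude subsquare a = 0; +1 → 1 = b.

EK38xb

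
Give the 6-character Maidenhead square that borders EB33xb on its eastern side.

Longitude subsquare x = 23; +1 → 24, wraps to 0 = a, carry into square.
Longitude square 3; +1 → 4.
The latitude characters are unchanged.

EB43ab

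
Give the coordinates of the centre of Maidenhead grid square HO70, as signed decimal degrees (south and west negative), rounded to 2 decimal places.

50.50, -25.00

Field H=7, O=14: +7·20° lon, +14·10° lat → SW at lon -40°, lat 50°.
Square 7, 0: +7·2° lon, +0·1° lat → SW at lon -26°, lat 50°.
Cell spans 2° lon × 1° lat. Centre is SW corner plus half of each.
latitude 50.50, longitude -25.00.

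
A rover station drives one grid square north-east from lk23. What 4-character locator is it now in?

Longitude square 2; +1 → 3.
Latitude square 3; +1 → 4.

LK34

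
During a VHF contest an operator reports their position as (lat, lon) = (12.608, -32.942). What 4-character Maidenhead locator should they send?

Shift to the Maidenhead origin (180°W, 90°S): lon 147.06, lat 102.61.
Field: lon ⌊147.06/20⌋ = 7 → H; lat ⌊102.61/10⌋ = 10 → K.
Square: lon ⌊7.06/2⌋ = 3; lat ⌊2.61/1⌋ = 2.

HK32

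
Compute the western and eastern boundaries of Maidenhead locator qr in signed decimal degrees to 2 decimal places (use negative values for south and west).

140.00, 160.00

Field Q=16, R=17: +16·20° lon, +17·10° lat → SW at lon 140°, lat 80°.
Cell spans 20° lon × 10° lat.
west 140.00, east 160.00.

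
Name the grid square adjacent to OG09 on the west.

Longitude square 0; −1 → -1, wraps to 9, carry into field.
Longitude field O = 14; −1 → 13 = N.
The latitude characters are unchanged.

NG99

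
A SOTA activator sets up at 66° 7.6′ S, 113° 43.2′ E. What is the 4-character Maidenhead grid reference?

OC63

Offset from 180°W / 90°S: lon 293.72°, lat 23.87°.
Field: lon ⌊293.72/20⌋ = 14 → O; lat ⌊23.87/10⌋ = 2 → C.
Square: lon ⌊13.72/2⌋ = 6; lat ⌊3.87/1⌋ = 3.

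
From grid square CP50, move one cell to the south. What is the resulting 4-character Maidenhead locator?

Latitude square 0; −1 → -1, wraps to 9, carry into field.
Latitude field P = 15; −1 → 14 = O.
The longitude characters are unchanged.

CO59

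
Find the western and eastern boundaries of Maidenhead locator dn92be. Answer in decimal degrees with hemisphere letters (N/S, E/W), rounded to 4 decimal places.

Field D=3, N=13: +3·20° lon, +13·10° lat → SW at lon -120°, lat 40°.
Square 9, 2: +9·2° lon, +2·1° lat → SW at lon -102°, lat 42°.
Subsquare b=1, e=4: +1·0.0833333° lon, +4·0.0416667° lat → SW at lon -101.917°, lat 42.1667°.
Cell spans 0.0833333° lon × 0.0416667° lat.
west 101.9167° W, east 101.8333° W.

101.9167° W, 101.8333° W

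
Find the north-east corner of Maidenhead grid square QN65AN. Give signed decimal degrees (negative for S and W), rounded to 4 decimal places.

45.5833, 152.0833

Field Q=16, N=13: +16·20° lon, +13·10° lat → SW at lon 140°, lat 40°.
Square 6, 5: +6·2° lon, +5·1° lat → SW at lon 152°, lat 45°.
Subsquare a=0, n=13: +0·0.0833333° lon, +13·0.0416667° lat → SW at lon 152°, lat 45.5417°.
Cell spans 0.0833333° lon × 0.0416667° lat. NE corner is SW corner plus one full cell.
latitude 45.5833, longitude 152.0833.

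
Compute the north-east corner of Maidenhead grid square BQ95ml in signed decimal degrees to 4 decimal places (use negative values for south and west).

75.5000, -140.9167

Field B=1, Q=16: +1·20° lon, +16·10° lat → SW at lon -160°, lat 70°.
Square 9, 5: +9·2° lon, +5·1° lat → SW at lon -142°, lat 75°.
Subsquare m=12, l=11: +12·0.0833333° lon, +11·0.0416667° lat → SW at lon -141°, lat 75.4583°.
Cell spans 0.0833333° lon × 0.0416667° lat. NE corner is SW corner plus one full cell.
latitude 75.5000, longitude -140.9167.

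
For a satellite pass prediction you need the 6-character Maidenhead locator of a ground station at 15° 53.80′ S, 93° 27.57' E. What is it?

Add 180° to longitude and 90° to latitude: 273.4595, 74.1033.
Field: 273.4595/20 → 13 → N, 74.1033/10 → 7 → H; chars NH.
Square: 13.4595/2 → 6, 4.1033/1 → 4; chars 64.
Subsquare: 1.4595/0.0833333 → 17 → r, 0.1033/0.0416667 → 2 → c; chars rc.

NH64rc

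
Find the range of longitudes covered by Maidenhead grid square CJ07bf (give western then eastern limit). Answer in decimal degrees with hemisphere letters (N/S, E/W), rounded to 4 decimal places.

139.9167° W, 139.8333° W

Field C=2, J=9: +2·20° lon, +9·10° lat → SW at lon -140°, lat 0°.
Square 0, 7: +0·2° lon, +7·1° lat → SW at lon -140°, lat 7°.
Subsquare b=1, f=5: +1·0.0833333° lon, +5·0.0416667° lat → SW at lon -139.917°, lat 7.20833°.
Cell spans 0.0833333° lon × 0.0416667° lat.
west 139.9167° W, east 139.8333° W.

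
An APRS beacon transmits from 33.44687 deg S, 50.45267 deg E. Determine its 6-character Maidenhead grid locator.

Offset from 180°W / 90°S: lon 230.4527°, lat 56.5531°.
Field: lon ⌊230.4527/20⌋ = 11 → L; lat ⌊56.5531/10⌋ = 5 → F.
Square: lon ⌊10.4527/2⌋ = 5; lat ⌊6.5531/1⌋ = 6.
Subsquare: lon ⌊0.4527/0.0833333⌋ = 5 → f; lat ⌊0.5531/0.0416667⌋ = 13 → n.

LF56fn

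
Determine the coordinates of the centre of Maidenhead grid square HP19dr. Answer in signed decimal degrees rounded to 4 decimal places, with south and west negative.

Field H=7, P=15: +7·20° lon, +15·10° lat → SW at lon -40°, lat 60°.
Square 1, 9: +1·2° lon, +9·1° lat → SW at lon -38°, lat 69°.
Subsquare d=3, r=17: +3·0.0833333° lon, +17·0.0416667° lat → SW at lon -37.75°, lat 69.7083°.
Cell spans 0.0833333° lon × 0.0416667° lat. Centre is SW corner plus half of each.
latitude 69.7292, longitude -37.7083.

69.7292, -37.7083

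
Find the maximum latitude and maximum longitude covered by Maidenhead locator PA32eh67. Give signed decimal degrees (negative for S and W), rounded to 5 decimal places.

Field P=15, A=0: +15·20° lon, +0·10° lat → SW at lon 120°, lat -90°.
Square 3, 2: +3·2° lon, +2·1° lat → SW at lon 126°, lat -88°.
Subsquare e=4, h=7: +4·0.0833333° lon, +7·0.0416667° lat → SW at lon 126.333°, lat -87.7083°.
Extended square 6, 7: +6·0.00833333° lon, +7·0.00416667° lat → SW at lon 126.383°, lat -87.6792°.
Cell spans 0.00833333° lon × 0.00416667° lat. NE corner is SW corner plus one full cell.
latitude -87.67500, longitude 126.39167.

-87.67500, 126.39167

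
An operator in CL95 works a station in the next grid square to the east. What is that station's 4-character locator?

Longitude square 9; +1 → 10, wraps to 0, carry into field.
Longitude field C = 2; +1 → 3 = D.
The latitude characters are unchanged.

DL05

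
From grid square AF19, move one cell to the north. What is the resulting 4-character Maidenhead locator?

Latitude square 9; +1 → 10, wraps to 0, carry into field.
Latitude field F = 5; +1 → 6 = G.
The longitude characters are unchanged.

AG10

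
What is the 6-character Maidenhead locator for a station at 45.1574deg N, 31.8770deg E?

KN55wd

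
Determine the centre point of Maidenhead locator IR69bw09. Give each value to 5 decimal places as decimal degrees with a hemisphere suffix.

89.95625° N, 7.91250° W

Field I=8, R=17: +8·20° lon, +17·10° lat → SW at lon -20°, lat 80°.
Square 6, 9: +6·2° lon, +9·1° lat → SW at lon -8°, lat 89°.
Subsquare b=1, w=22: +1·0.0833333° lon, +22·0.0416667° lat → SW at lon -7.91667°, lat 89.9167°.
Extended square 0, 9: +0·0.00833333° lon, +9·0.00416667° lat → SW at lon -7.91667°, lat 89.9542°.
Cell spans 0.00833333° lon × 0.00416667° lat. Centre is SW corner plus half of each.
latitude 89.95625° N, longitude 7.91250° W.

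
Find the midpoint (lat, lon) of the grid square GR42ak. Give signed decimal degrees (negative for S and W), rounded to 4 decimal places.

Field G=6, R=17: +6·20° lon, +17·10° lat → SW at lon -60°, lat 80°.
Square 4, 2: +4·2° lon, +2·1° lat → SW at lon -52°, lat 82°.
Subsquare a=0, k=10: +0·0.0833333° lon, +10·0.0416667° lat → SW at lon -52°, lat 82.4167°.
Cell spans 0.0833333° lon × 0.0416667° lat. Centre is SW corner plus half of each.
latitude 82.4375, longitude -51.9583.

82.4375, -51.9583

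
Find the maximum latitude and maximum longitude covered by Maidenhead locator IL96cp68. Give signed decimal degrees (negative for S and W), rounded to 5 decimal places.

Field I=8, L=11: +8·20° lon, +11·10° lat → SW at lon -20°, lat 20°.
Square 9, 6: +9·2° lon, +6·1° lat → SW at lon -2°, lat 26°.
Subsquare c=2, p=15: +2·0.0833333° lon, +15·0.0416667° lat → SW at lon -1.83333°, lat 26.625°.
Extended square 6, 8: +6·0.00833333° lon, +8·0.00416667° lat → SW at lon -1.78333°, lat 26.6583°.
Cell spans 0.00833333° lon × 0.00416667° lat. NE corner is SW corner plus one full cell.
latitude 26.66250, longitude -1.77500.

26.66250, -1.77500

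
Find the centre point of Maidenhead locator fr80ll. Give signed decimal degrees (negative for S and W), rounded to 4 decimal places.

Field F=5, R=17: +5·20° lon, +17·10° lat → SW at lon -80°, lat 80°.
Square 8, 0: +8·2° lon, +0·1° lat → SW at lon -64°, lat 80°.
Subsquare l=11, l=11: +11·0.0833333° lon, +11·0.0416667° lat → SW at lon -63.0833°, lat 80.4583°.
Cell spans 0.0833333° lon × 0.0416667° lat. Centre is SW corner plus half of each.
latitude 80.4792, longitude -63.0417.

80.4792, -63.0417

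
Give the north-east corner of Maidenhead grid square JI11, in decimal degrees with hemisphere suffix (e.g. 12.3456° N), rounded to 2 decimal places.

8.00° S, 4.00° E

Field J=9, I=8: +9·20° lon, +8·10° lat → SW at lon 0°, lat -10°.
Square 1, 1: +1·2° lon, +1·1° lat → SW at lon 2°, lat -9°.
Cell spans 2° lon × 1° lat. NE corner is SW corner plus one full cell.
latitude 8.00° S, longitude 4.00° E.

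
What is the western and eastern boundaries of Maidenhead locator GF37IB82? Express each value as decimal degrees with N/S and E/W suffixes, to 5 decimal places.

Field G=6, F=5: +6·20° lon, +5·10° lat → SW at lon -60°, lat -40°.
Square 3, 7: +3·2° lon, +7·1° lat → SW at lon -54°, lat -33°.
Subsquare i=8, b=1: +8·0.0833333° lon, +1·0.0416667° lat → SW at lon -53.3333°, lat -32.9583°.
Extended square 8, 2: +8·0.00833333° lon, +2·0.00416667° lat → SW at lon -53.2667°, lat -32.95°.
Cell spans 0.00833333° lon × 0.00416667° lat.
west 53.26667° W, east 53.25833° W.

53.26667° W, 53.25833° W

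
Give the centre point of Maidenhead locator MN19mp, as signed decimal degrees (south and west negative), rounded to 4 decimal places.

Field M=12, N=13: +12·20° lon, +13·10° lat → SW at lon 60°, lat 40°.
Square 1, 9: +1·2° lon, +9·1° lat → SW at lon 62°, lat 49°.
Subsquare m=12, p=15: +12·0.0833333° lon, +15·0.0416667° lat → SW at lon 63°, lat 49.625°.
Cell spans 0.0833333° lon × 0.0416667° lat. Centre is SW corner plus half of each.
latitude 49.6458, longitude 63.0417.

49.6458, 63.0417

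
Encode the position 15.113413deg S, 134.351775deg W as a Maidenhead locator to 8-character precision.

Shift to the Maidenhead origin (180°W, 90°S): lon 45.64822, lat 74.88659.
Field (20°×10°, letters A–R): 45.64822/20 → 2 → C, 74.88659/10 → 7 → H; chars CH.
Square (2°×1°, digits 0–9): 5.64822/2 → 2, 4.88659/1 → 4; chars 24.
Subsquare (5′×2.5′, letters a–x): 1.64822/0.0833333 → 19 → t, 0.88659/0.0416667 → 21 → v; chars tv.
Extended square (30″×15″, digits 0–9): 0.06489/0.00833333 → 7, 0.01159/0.00416667 → 2; chars 72.

CH24tv72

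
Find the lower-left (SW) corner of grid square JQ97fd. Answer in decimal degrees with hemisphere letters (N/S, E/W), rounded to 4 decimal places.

Field J=9, Q=16: +9·20° lon, +16·10° lat → SW at lon 0°, lat 70°.
Square 9, 7: +9·2° lon, +7·1° lat → SW at lon 18°, lat 77°.
Subsquare f=5, d=3: +5·0.0833333° lon, +3·0.0416667° lat → SW at lon 18.4167°, lat 77.125°.
latitude 77.1250° N, longitude 18.4167° E.

77.1250° N, 18.4167° E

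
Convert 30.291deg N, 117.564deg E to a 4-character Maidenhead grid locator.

OM80

Shift to the Maidenhead origin (180°W, 90°S): lon 297.56, lat 120.29.
Field: lon ⌊297.56/20⌋ = 14 → O; lat ⌊120.29/10⌋ = 12 → M.
Square: lon ⌊17.56/2⌋ = 8; lat ⌊0.29/1⌋ = 0.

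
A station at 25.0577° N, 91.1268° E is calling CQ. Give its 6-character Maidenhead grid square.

Offset from 180°W / 90°S: lon 271.1268°, lat 115.0577°.
Field: lon ⌊271.1268/20⌋ = 13 → N; lat ⌊115.0577/10⌋ = 11 → L.
Square: lon ⌊11.1268/2⌋ = 5; lat ⌊5.0577/1⌋ = 5.
Subsquare: lon ⌊1.1268/0.0833333⌋ = 13 → n; lat ⌊0.0577/0.0416667⌋ = 1 → b.

NL55nb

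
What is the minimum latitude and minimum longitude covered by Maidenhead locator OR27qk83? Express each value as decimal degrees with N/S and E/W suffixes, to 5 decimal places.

Field O=14, R=17: +14·20° lon, +17·10° lat → SW at lon 100°, lat 80°.
Square 2, 7: +2·2° lon, +7·1° lat → SW at lon 104°, lat 87°.
Subsquare q=16, k=10: +16·0.0833333° lon, +10·0.0416667° lat → SW at lon 105.333°, lat 87.4167°.
Extended square 8, 3: +8·0.00833333° lon, +3·0.00416667° lat → SW at lon 105.4°, lat 87.4292°.
latitude 87.42917° N, longitude 105.40000° E.

87.42917° N, 105.40000° E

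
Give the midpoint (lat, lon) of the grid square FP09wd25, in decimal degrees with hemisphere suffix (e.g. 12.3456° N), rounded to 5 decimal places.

69.14792° N, 78.14583° W

Field F=5, P=15: +5·20° lon, +15·10° lat → SW at lon -80°, lat 60°.
Square 0, 9: +0·2° lon, +9·1° lat → SW at lon -80°, lat 69°.
Subsquare w=22, d=3: +22·0.0833333° lon, +3·0.0416667° lat → SW at lon -78.1667°, lat 69.125°.
Extended square 2, 5: +2·0.00833333° lon, +5·0.00416667° lat → SW at lon -78.15°, lat 69.1458°.
Cell spans 0.00833333° lon × 0.00416667° lat. Centre is SW corner plus half of each.
latitude 69.14792° N, longitude 78.14583° W.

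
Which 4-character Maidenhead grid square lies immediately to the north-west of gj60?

GJ51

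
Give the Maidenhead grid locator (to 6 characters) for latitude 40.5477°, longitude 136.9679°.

Add 180° to longitude and 90° to latitude: 316.9679, 130.5477.
Field: lon ⌊316.9679/20⌋ = 15 → P; lat ⌊130.5477/10⌋ = 13 → N.
Square: lon ⌊16.9679/2⌋ = 8; lat ⌊0.5477/1⌋ = 0.
Subsquare: lon ⌊0.9679/0.0833333⌋ = 11 → l; lat ⌊0.5477/0.0416667⌋ = 13 → n.

PN80ln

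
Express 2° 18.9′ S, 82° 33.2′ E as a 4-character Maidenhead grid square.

Shift to the Maidenhead origin (180°W, 90°S): lon 262.55, lat 87.69.
Field: 262.55/20 → 13 → N, 87.69/10 → 8 → I; chars NI.
Square: 2.55/2 → 1, 7.69/1 → 7; chars 17.

NI17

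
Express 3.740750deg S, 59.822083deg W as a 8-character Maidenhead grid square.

GI06cg12

Shift to the Maidenhead origin (180°W, 90°S): lon 120.17792, lat 86.25925.
Field: 120.17792/20 → 6 → G, 86.25925/10 → 8 → I; chars GI.
Square: 0.17792/2 → 0, 6.25925/1 → 6; chars 06.
Subsquare: 0.17792/0.0833333 → 2 → c, 0.25925/0.0416667 → 6 → g; chars cg.
Extended square: 0.01125/0.00833333 → 1, 0.00925/0.00416667 → 2; chars 12.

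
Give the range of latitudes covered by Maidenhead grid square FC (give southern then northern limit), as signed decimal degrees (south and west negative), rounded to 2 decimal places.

Field F=5, C=2: +5·20° lon, +2·10° lat → SW at lon -80°, lat -70°.
Cell spans 20° lon × 10° lat.
south -70.00, north -60.00.

-70.00, -60.00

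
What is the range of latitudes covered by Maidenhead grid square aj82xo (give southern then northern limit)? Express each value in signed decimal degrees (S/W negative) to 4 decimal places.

2.5833, 2.6250

Field A=0, J=9: +0·20° lon, +9·10° lat → SW at lon -180°, lat 0°.
Square 8, 2: +8·2° lon, +2·1° lat → SW at lon -164°, lat 2°.
Subsquare x=23, o=14: +23·0.0833333° lon, +14·0.0416667° lat → SW at lon -162.083°, lat 2.58333°.
Cell spans 0.0833333° lon × 0.0416667° lat.
south 2.5833, north 2.6250.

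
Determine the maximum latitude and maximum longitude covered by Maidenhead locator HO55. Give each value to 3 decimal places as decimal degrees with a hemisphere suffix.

56.000° N, 28.000° W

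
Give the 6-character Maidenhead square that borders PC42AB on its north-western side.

PC32xc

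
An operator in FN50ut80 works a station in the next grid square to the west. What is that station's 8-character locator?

FN50ut70

Longitude extended square 8; −1 → 7.
The latitude characters are unchanged.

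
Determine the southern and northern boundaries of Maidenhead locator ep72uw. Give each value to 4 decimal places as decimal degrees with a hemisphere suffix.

62.9167° N, 62.9583° N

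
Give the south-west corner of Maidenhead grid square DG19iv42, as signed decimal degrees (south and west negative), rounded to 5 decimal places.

-20.11667, -117.30000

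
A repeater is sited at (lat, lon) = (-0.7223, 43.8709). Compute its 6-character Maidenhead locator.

LI19wg

Offset from 180°W / 90°S: lon 223.8709°, lat 89.2777°.
Field: lon ⌊223.8709/20⌋ = 11 → L; lat ⌊89.2777/10⌋ = 8 → I.
Square: lon ⌊3.8709/2⌋ = 1; lat ⌊9.2777/1⌋ = 9.
Subsquare: lon ⌊1.8709/0.0833333⌋ = 22 → w; lat ⌊0.2777/0.0416667⌋ = 6 → g.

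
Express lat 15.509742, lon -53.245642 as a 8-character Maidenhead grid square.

GK35jm02

Shift to the Maidenhead origin (180°W, 90°S): lon 126.75436, lat 105.50974.
Field: 126.75436/20 → 6 → G, 105.50974/10 → 10 → K; chars GK.
Square: 6.75436/2 → 3, 5.50974/1 → 5; chars 35.
Subsquare: 0.75436/0.0833333 → 9 → j, 0.50974/0.0416667 → 12 → m; chars jm.
Extended square: 0.00436/0.00833333 → 0, 0.00974/0.00416667 → 2; chars 02.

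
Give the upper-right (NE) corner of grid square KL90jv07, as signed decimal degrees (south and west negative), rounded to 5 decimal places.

Field K=10, L=11: +10·20° lon, +11·10° lat → SW at lon 20°, lat 20°.
Square 9, 0: +9·2° lon, +0·1° lat → SW at lon 38°, lat 20°.
Subsquare j=9, v=21: +9·0.0833333° lon, +21·0.0416667° lat → SW at lon 38.75°, lat 20.875°.
Extended square 0, 7: +0·0.00833333° lon, +7·0.00416667° lat → SW at lon 38.75°, lat 20.9042°.
Cell spans 0.00833333° lon × 0.00416667° lat. NE corner is SW corner plus one full cell.
latitude 20.90833, longitude 38.75833.

20.90833, 38.75833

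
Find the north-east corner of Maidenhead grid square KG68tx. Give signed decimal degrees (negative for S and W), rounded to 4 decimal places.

-21.0000, 33.6667

Field K=10, G=6: +10·20° lon, +6·10° lat → SW at lon 20°, lat -30°.
Square 6, 8: +6·2° lon, +8·1° lat → SW at lon 32°, lat -22°.
Subsquare t=19, x=23: +19·0.0833333° lon, +23·0.0416667° lat → SW at lon 33.5833°, lat -21.0417°.
Cell spans 0.0833333° lon × 0.0416667° lat. NE corner is SW corner plus one full cell.
latitude -21.0000, longitude 33.6667.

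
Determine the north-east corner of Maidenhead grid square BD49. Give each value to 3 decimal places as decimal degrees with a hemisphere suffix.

Field B=1, D=3: +1·20° lon, +3·10° lat → SW at lon -160°, lat -60°.
Square 4, 9: +4·2° lon, +9·1° lat → SW at lon -152°, lat -51°.
Cell spans 2° lon × 1° lat. NE corner is SW corner plus one full cell.
latitude 50.000° S, longitude 150.000° W.

50.000° S, 150.000° W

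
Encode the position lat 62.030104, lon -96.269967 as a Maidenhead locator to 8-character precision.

EP12ua77

Add 180° to longitude and 90° to latitude: 83.73003, 152.03010.
Field: lon ⌊83.73003/20⌋ = 4 → E; lat ⌊152.03010/10⌋ = 15 → P.
Square: lon ⌊3.73003/2⌋ = 1; lat ⌊2.03010/1⌋ = 2.
Subsquare: lon ⌊1.73003/0.0833333⌋ = 20 → u; lat ⌊0.03010/0.0416667⌋ = 0 → a.
Extended square: lon ⌊0.06337/0.00833333⌋ = 7; lat ⌊0.03010/0.00416667⌋ = 7.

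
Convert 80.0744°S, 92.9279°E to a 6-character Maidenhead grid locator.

Add 180° to longitude and 90° to latitude: 272.9279, 9.9256.
Field: lon ⌊272.9279/20⌋ = 13 → N; lat ⌊9.9256/10⌋ = 0 → A.
Square: lon ⌊12.9279/2⌋ = 6; lat ⌊9.9256/1⌋ = 9.
Subsquare: lon ⌊0.9279/0.0833333⌋ = 11 → l; lat ⌊0.9256/0.0416667⌋ = 22 → w.

NA69lw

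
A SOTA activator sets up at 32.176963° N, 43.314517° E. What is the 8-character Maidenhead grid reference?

Shift to the Maidenhead origin (180°W, 90°S): lon 223.31452, lat 122.17696.
Field: 223.31452/20 → 11 → L, 122.17696/10 → 12 → M; chars LM.
Square: 3.31452/2 → 1, 2.17696/1 → 2; chars 12.
Subsquare: 1.31452/0.0833333 → 15 → p, 0.17696/0.0416667 → 4 → e; chars pe.
Extended square: 0.06452/0.00833333 → 7, 0.01030/0.00416667 → 2; chars 72.

LM12pe72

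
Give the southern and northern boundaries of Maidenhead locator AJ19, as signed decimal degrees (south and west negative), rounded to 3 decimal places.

9.000, 10.000

Field A=0, J=9: +0·20° lon, +9·10° lat → SW at lon -180°, lat 0°.
Square 1, 9: +1·2° lon, +9·1° lat → SW at lon -178°, lat 9°.
Cell spans 2° lon × 1° lat.
south 9.000, north 10.000.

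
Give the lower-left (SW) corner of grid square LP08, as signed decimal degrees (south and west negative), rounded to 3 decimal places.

Field L=11, P=15: +11·20° lon, +15·10° lat → SW at lon 40°, lat 60°.
Square 0, 8: +0·2° lon, +8·1° lat → SW at lon 40°, lat 68°.
latitude 68.000, longitude 40.000.

68.000, 40.000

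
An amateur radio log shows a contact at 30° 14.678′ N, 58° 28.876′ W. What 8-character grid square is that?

GM00sf28

Add 180° to longitude and 90° to latitude: 121.51873, 120.24463.
Field (20°×10°, letters A–R): lon ⌊121.51873/20⌋ = 6 → G; lat ⌊120.24463/10⌋ = 12 → M.
Square (2°×1°, digits 0–9): lon ⌊1.51873/2⌋ = 0; lat ⌊0.24463/1⌋ = 0.
Subsquare (5′×2.5′, letters a–x): lon ⌊1.51873/0.0833333⌋ = 18 → s; lat ⌊0.24463/0.0416667⌋ = 5 → f.
Extended square (30″×15″, digits 0–9): lon ⌊0.01873/0.00833333⌋ = 2; lat ⌊0.03630/0.00416667⌋ = 8.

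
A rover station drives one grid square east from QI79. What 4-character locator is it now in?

QI89

Longitude square 7; +1 → 8.
The latitude characters are unchanged.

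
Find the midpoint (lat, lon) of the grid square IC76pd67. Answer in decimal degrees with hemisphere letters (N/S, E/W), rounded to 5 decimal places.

Field I=8, C=2: +8·20° lon, +2·10° lat → SW at lon -20°, lat -70°.
Square 7, 6: +7·2° lon, +6·1° lat → SW at lon -6°, lat -64°.
Subsquare p=15, d=3: +15·0.0833333° lon, +3·0.0416667° lat → SW at lon -4.75°, lat -63.875°.
Extended square 6, 7: +6·0.00833333° lon, +7·0.00416667° lat → SW at lon -4.7°, lat -63.8458°.
Cell spans 0.00833333° lon × 0.00416667° lat. Centre is SW corner plus half of each.
latitude 63.84375° S, longitude 4.69583° W.

63.84375° S, 4.69583° W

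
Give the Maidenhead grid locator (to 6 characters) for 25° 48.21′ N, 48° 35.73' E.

LL45ht

Add 180° to longitude and 90° to latitude: 228.5955, 115.8035.
Field (20°×10°, letters A–R): 228.5955/20 → 11 → L, 115.8035/10 → 11 → L; chars LL.
Square (2°×1°, digits 0–9): 8.5955/2 → 4, 5.8035/1 → 5; chars 45.
Subsquare (5′×2.5′, letters a–x): 0.5955/0.0833333 → 7 → h, 0.8035/0.0416667 → 19 → t; chars ht.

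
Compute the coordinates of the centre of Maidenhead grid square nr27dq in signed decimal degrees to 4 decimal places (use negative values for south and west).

Field N=13, R=17: +13·20° lon, +17·10° lat → SW at lon 80°, lat 80°.
Square 2, 7: +2·2° lon, +7·1° lat → SW at lon 84°, lat 87°.
Subsquare d=3, q=16: +3·0.0833333° lon, +16·0.0416667° lat → SW at lon 84.25°, lat 87.6667°.
Cell spans 0.0833333° lon × 0.0416667° lat. Centre is SW corner plus half of each.
latitude 87.6875, longitude 84.2917.

87.6875, 84.2917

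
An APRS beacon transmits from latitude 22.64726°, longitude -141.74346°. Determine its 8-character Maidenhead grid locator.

Add 180° to longitude and 90° to latitude: 38.25654, 112.64726.
Field: lon ⌊38.25654/20⌋ = 1 → B; lat ⌊112.64726/10⌋ = 11 → L.
Square: lon ⌊18.25654/2⌋ = 9; lat ⌊2.64726/1⌋ = 2.
Subsquare: lon ⌊0.25654/0.0833333⌋ = 3 → d; lat ⌊0.64726/0.0416667⌋ = 15 → p.
Extended square: lon ⌊0.00654/0.00833333⌋ = 0; lat ⌊0.02226/0.00416667⌋ = 5.

BL92dp05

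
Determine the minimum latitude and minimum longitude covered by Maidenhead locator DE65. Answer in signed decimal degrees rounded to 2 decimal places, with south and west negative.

-45.00, -108.00

Field D=3, E=4: +3·20° lon, +4·10° lat → SW at lon -120°, lat -50°.
Square 6, 5: +6·2° lon, +5·1° lat → SW at lon -108°, lat -45°.
latitude -45.00, longitude -108.00.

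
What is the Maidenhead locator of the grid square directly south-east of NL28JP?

Longitude subsquare j = 9; +1 → 10 = k.
Latitude subsquare p = 15; −1 → 14 = o.

NL28ko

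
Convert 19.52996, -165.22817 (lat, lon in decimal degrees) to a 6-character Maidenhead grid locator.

Add 180° to longitude and 90° to latitude: 14.7718, 109.5300.
Field (20°×10°, letters A–R): lon ⌊14.7718/20⌋ = 0 → A; lat ⌊109.5300/10⌋ = 10 → K.
Square (2°×1°, digits 0–9): lon ⌊14.7718/2⌋ = 7; lat ⌊9.5300/1⌋ = 9.
Subsquare (5′×2.5′, letters a–x): lon ⌊0.7718/0.0833333⌋ = 9 → j; lat ⌊0.5300/0.0416667⌋ = 12 → m.

AK79jm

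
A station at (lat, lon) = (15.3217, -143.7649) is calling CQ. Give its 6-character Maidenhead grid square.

Shift to the Maidenhead origin (180°W, 90°S): lon 36.2351, lat 105.3217.
Field: lon ⌊36.2351/20⌋ = 1 → B; lat ⌊105.3217/10⌋ = 10 → K.
Square: lon ⌊16.2351/2⌋ = 8; lat ⌊5.3217/1⌋ = 5.
Subsquare: lon ⌊0.2351/0.0833333⌋ = 2 → c; lat ⌊0.3217/0.0416667⌋ = 7 → h.

BK85ch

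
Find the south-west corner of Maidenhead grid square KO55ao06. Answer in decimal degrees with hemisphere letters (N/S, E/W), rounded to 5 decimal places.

Field K=10, O=14: +10·20° lon, +14·10° lat → SW at lon 20°, lat 50°.
Square 5, 5: +5·2° lon, +5·1° lat → SW at lon 30°, lat 55°.
Subsquare a=0, o=14: +0·0.0833333° lon, +14·0.0416667° lat → SW at lon 30°, lat 55.5833°.
Extended square 0, 6: +0·0.00833333° lon, +6·0.00416667° lat → SW at lon 30°, lat 55.6083°.
latitude 55.60833° N, longitude 30.00000° E.

55.60833° N, 30.00000° E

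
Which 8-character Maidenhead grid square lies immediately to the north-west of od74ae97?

Longitude extended square 9; −1 → 8.
Latitude extended square 7; +1 → 8.

OD74ae88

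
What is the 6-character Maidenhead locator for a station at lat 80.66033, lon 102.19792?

Add 180° to longitude and 90° to latitude: 282.1979, 170.6603.
Field: lon ⌊282.1979/20⌋ = 14 → O; lat ⌊170.6603/10⌋ = 17 → R.
Square: lon ⌊2.1979/2⌋ = 1; lat ⌊0.6603/1⌋ = 0.
Subsquare: lon ⌊0.1979/0.0833333⌋ = 2 → c; lat ⌊0.6603/0.0416667⌋ = 15 → p.

OR10cp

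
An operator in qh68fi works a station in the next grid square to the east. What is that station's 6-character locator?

QH68gi

Longitude subsquare f = 5; +1 → 6 = g.
The latitude characters are unchanged.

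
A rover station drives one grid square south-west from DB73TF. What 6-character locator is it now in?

DB73se

Longitude subsquare t = 19; −1 → 18 = s.
Latitude subsquare f = 5; −1 → 4 = e.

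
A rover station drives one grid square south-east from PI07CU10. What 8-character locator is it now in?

Longitude extended square 1; +1 → 2.
Latitude extended square 0; −1 → -1, wraps to 9, carry into subsquare.
Latitude subsquare u = 20; −1 → 19 = t.

PI07ct29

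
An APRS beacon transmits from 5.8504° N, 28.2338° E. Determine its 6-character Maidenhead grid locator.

KJ45cu

Shift to the Maidenhead origin (180°W, 90°S): lon 208.2338, lat 95.8504.
Field (20°×10°, letters A–R): lon ⌊208.2338/20⌋ = 10 → K; lat ⌊95.8504/10⌋ = 9 → J.
Square (2°×1°, digits 0–9): lon ⌊8.2338/2⌋ = 4; lat ⌊5.8504/1⌋ = 5.
Subsquare (5′×2.5′, letters a–x): lon ⌊0.2338/0.0833333⌋ = 2 → c; lat ⌊0.8504/0.0416667⌋ = 20 → u.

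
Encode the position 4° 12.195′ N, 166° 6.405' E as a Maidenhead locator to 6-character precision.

RJ34be

Add 180° to longitude and 90° to latitude: 346.1068, 94.2032.
Field: lon ⌊346.1068/20⌋ = 17 → R; lat ⌊94.2032/10⌋ = 9 → J.
Square: lon ⌊6.1068/2⌋ = 3; lat ⌊4.2032/1⌋ = 4.
Subsquare: lon ⌊0.1068/0.0833333⌋ = 1 → b; lat ⌊0.2032/0.0416667⌋ = 4 → e.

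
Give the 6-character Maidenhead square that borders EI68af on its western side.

Longitude subsquare a = 0; −1 → -1, wraps to 23 = x, carry into square.
Longitude square 6; −1 → 5.
The latitude characters are unchanged.

EI58xf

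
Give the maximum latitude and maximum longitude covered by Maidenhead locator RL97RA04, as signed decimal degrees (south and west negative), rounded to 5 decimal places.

Field R=17, L=11: +17·20° lon, +11·10° lat → SW at lon 160°, lat 20°.
Square 9, 7: +9·2° lon, +7·1° lat → SW at lon 178°, lat 27°.
Subsquare r=17, a=0: +17·0.0833333° lon, +0·0.0416667° lat → SW at lon 179.417°, lat 27°.
Extended square 0, 4: +0·0.00833333° lon, +4·0.00416667° lat → SW at lon 179.417°, lat 27.0167°.
Cell spans 0.00833333° lon × 0.00416667° lat. NE corner is SW corner plus one full cell.
latitude 27.02083, longitude 179.42500.

27.02083, 179.42500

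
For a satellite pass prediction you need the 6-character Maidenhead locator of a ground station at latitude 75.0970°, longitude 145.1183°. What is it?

Offset from 180°W / 90°S: lon 325.1183°, lat 165.0970°.
Field: lon ⌊325.1183/20⌋ = 16 → Q; lat ⌊165.0970/10⌋ = 16 → Q.
Square: lon ⌊5.1183/2⌋ = 2; lat ⌊5.0970/1⌋ = 5.
Subsquare: lon ⌊1.1183/0.0833333⌋ = 13 → n; lat ⌊0.0970/0.0416667⌋ = 2 → c.

QQ25nc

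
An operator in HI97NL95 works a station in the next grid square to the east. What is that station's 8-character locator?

Longitude extended square 9; +1 → 10, wraps to 0, carry into subsquare.
Longitude subsquare n = 13; +1 → 14 = o.
The latitude characters are unchanged.

HI97ol05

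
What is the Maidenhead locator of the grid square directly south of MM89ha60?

MM88hx69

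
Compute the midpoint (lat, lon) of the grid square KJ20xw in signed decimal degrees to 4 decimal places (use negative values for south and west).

0.9375, 25.9583

Field K=10, J=9: +10·20° lon, +9·10° lat → SW at lon 20°, lat 0°.
Square 2, 0: +2·2° lon, +0·1° lat → SW at lon 24°, lat 0°.
Subsquare x=23, w=22: +23·0.0833333° lon, +22·0.0416667° lat → SW at lon 25.9167°, lat 0.916667°.
Cell spans 0.0833333° lon × 0.0416667° lat. Centre is SW corner plus half of each.
latitude 0.9375, longitude 25.9583.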